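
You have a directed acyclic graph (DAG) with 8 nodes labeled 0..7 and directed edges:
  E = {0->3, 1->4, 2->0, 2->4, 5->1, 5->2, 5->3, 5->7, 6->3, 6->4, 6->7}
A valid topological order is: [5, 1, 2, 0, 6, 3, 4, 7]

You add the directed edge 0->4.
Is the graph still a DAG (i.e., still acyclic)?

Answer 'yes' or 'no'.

Answer: yes

Derivation:
Given toposort: [5, 1, 2, 0, 6, 3, 4, 7]
Position of 0: index 3; position of 4: index 6
New edge 0->4: forward
Forward edge: respects the existing order. Still a DAG, same toposort still valid.
Still a DAG? yes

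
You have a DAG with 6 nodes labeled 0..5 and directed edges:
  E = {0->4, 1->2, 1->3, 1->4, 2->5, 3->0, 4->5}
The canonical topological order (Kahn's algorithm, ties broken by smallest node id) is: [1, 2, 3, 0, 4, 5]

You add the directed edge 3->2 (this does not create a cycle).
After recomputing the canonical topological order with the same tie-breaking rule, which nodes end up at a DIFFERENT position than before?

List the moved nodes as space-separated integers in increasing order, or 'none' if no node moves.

Answer: 0 2 3

Derivation:
Old toposort: [1, 2, 3, 0, 4, 5]
Added edge 3->2
Recompute Kahn (smallest-id tiebreak):
  initial in-degrees: [1, 0, 2, 1, 2, 2]
  ready (indeg=0): [1]
  pop 1: indeg[2]->1; indeg[3]->0; indeg[4]->1 | ready=[3] | order so far=[1]
  pop 3: indeg[0]->0; indeg[2]->0 | ready=[0, 2] | order so far=[1, 3]
  pop 0: indeg[4]->0 | ready=[2, 4] | order so far=[1, 3, 0]
  pop 2: indeg[5]->1 | ready=[4] | order so far=[1, 3, 0, 2]
  pop 4: indeg[5]->0 | ready=[5] | order so far=[1, 3, 0, 2, 4]
  pop 5: no out-edges | ready=[] | order so far=[1, 3, 0, 2, 4, 5]
New canonical toposort: [1, 3, 0, 2, 4, 5]
Compare positions:
  Node 0: index 3 -> 2 (moved)
  Node 1: index 0 -> 0 (same)
  Node 2: index 1 -> 3 (moved)
  Node 3: index 2 -> 1 (moved)
  Node 4: index 4 -> 4 (same)
  Node 5: index 5 -> 5 (same)
Nodes that changed position: 0 2 3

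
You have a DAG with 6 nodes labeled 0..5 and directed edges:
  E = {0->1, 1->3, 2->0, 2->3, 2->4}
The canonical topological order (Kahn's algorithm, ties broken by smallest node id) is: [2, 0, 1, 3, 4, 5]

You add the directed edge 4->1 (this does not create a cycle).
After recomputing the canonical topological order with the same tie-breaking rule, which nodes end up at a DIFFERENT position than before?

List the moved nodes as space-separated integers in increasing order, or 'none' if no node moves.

Old toposort: [2, 0, 1, 3, 4, 5]
Added edge 4->1
Recompute Kahn (smallest-id tiebreak):
  initial in-degrees: [1, 2, 0, 2, 1, 0]
  ready (indeg=0): [2, 5]
  pop 2: indeg[0]->0; indeg[3]->1; indeg[4]->0 | ready=[0, 4, 5] | order so far=[2]
  pop 0: indeg[1]->1 | ready=[4, 5] | order so far=[2, 0]
  pop 4: indeg[1]->0 | ready=[1, 5] | order so far=[2, 0, 4]
  pop 1: indeg[3]->0 | ready=[3, 5] | order so far=[2, 0, 4, 1]
  pop 3: no out-edges | ready=[5] | order so far=[2, 0, 4, 1, 3]
  pop 5: no out-edges | ready=[] | order so far=[2, 0, 4, 1, 3, 5]
New canonical toposort: [2, 0, 4, 1, 3, 5]
Compare positions:
  Node 0: index 1 -> 1 (same)
  Node 1: index 2 -> 3 (moved)
  Node 2: index 0 -> 0 (same)
  Node 3: index 3 -> 4 (moved)
  Node 4: index 4 -> 2 (moved)
  Node 5: index 5 -> 5 (same)
Nodes that changed position: 1 3 4

Answer: 1 3 4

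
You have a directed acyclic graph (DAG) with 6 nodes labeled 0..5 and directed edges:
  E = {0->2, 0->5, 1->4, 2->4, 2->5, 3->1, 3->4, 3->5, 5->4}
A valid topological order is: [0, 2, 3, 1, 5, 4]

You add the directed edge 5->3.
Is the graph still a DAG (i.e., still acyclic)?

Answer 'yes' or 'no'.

Given toposort: [0, 2, 3, 1, 5, 4]
Position of 5: index 4; position of 3: index 2
New edge 5->3: backward (u after v in old order)
Backward edge: old toposort is now invalid. Check if this creates a cycle.
Does 3 already reach 5? Reachable from 3: [1, 3, 4, 5]. YES -> cycle!
Still a DAG? no

Answer: no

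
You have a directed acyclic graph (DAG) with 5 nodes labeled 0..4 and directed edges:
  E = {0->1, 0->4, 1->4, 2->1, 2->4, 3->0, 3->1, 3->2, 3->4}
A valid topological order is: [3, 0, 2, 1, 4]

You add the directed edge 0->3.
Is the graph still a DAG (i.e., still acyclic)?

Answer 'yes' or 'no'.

Given toposort: [3, 0, 2, 1, 4]
Position of 0: index 1; position of 3: index 0
New edge 0->3: backward (u after v in old order)
Backward edge: old toposort is now invalid. Check if this creates a cycle.
Does 3 already reach 0? Reachable from 3: [0, 1, 2, 3, 4]. YES -> cycle!
Still a DAG? no

Answer: no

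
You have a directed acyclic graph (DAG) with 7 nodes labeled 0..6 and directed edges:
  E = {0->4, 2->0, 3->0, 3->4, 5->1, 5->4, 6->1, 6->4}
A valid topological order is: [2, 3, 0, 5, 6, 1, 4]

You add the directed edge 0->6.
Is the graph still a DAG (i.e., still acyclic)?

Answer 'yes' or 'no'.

Answer: yes

Derivation:
Given toposort: [2, 3, 0, 5, 6, 1, 4]
Position of 0: index 2; position of 6: index 4
New edge 0->6: forward
Forward edge: respects the existing order. Still a DAG, same toposort still valid.
Still a DAG? yes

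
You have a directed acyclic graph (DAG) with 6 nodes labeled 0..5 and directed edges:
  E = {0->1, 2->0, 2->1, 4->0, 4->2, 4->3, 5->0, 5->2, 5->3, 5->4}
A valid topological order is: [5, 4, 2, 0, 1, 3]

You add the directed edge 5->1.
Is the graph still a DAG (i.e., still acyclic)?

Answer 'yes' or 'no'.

Given toposort: [5, 4, 2, 0, 1, 3]
Position of 5: index 0; position of 1: index 4
New edge 5->1: forward
Forward edge: respects the existing order. Still a DAG, same toposort still valid.
Still a DAG? yes

Answer: yes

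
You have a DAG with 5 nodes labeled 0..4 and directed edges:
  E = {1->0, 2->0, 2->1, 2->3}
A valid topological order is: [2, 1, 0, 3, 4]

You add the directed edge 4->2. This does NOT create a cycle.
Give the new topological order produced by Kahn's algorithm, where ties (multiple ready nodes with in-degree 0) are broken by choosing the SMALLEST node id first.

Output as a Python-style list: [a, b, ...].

Old toposort: [2, 1, 0, 3, 4]
Added edge: 4->2
Position of 4 (4) > position of 2 (0). Must reorder: 4 must now come before 2.
Run Kahn's algorithm (break ties by smallest node id):
  initial in-degrees: [2, 1, 1, 1, 0]
  ready (indeg=0): [4]
  pop 4: indeg[2]->0 | ready=[2] | order so far=[4]
  pop 2: indeg[0]->1; indeg[1]->0; indeg[3]->0 | ready=[1, 3] | order so far=[4, 2]
  pop 1: indeg[0]->0 | ready=[0, 3] | order so far=[4, 2, 1]
  pop 0: no out-edges | ready=[3] | order so far=[4, 2, 1, 0]
  pop 3: no out-edges | ready=[] | order so far=[4, 2, 1, 0, 3]
  Result: [4, 2, 1, 0, 3]

Answer: [4, 2, 1, 0, 3]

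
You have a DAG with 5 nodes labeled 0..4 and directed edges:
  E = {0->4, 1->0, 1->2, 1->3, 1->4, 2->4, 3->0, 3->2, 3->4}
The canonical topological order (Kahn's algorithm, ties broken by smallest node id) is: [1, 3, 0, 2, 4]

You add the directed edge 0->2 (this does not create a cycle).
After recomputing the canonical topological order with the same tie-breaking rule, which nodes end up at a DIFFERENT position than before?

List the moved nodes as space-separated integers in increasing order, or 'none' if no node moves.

Answer: none

Derivation:
Old toposort: [1, 3, 0, 2, 4]
Added edge 0->2
Recompute Kahn (smallest-id tiebreak):
  initial in-degrees: [2, 0, 3, 1, 4]
  ready (indeg=0): [1]
  pop 1: indeg[0]->1; indeg[2]->2; indeg[3]->0; indeg[4]->3 | ready=[3] | order so far=[1]
  pop 3: indeg[0]->0; indeg[2]->1; indeg[4]->2 | ready=[0] | order so far=[1, 3]
  pop 0: indeg[2]->0; indeg[4]->1 | ready=[2] | order so far=[1, 3, 0]
  pop 2: indeg[4]->0 | ready=[4] | order so far=[1, 3, 0, 2]
  pop 4: no out-edges | ready=[] | order so far=[1, 3, 0, 2, 4]
New canonical toposort: [1, 3, 0, 2, 4]
Compare positions:
  Node 0: index 2 -> 2 (same)
  Node 1: index 0 -> 0 (same)
  Node 2: index 3 -> 3 (same)
  Node 3: index 1 -> 1 (same)
  Node 4: index 4 -> 4 (same)
Nodes that changed position: none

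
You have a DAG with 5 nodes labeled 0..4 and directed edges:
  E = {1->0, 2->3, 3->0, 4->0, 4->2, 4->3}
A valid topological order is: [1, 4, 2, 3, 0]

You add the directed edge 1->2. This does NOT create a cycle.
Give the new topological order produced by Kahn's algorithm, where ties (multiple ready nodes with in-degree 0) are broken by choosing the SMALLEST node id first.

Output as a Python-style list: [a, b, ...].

Old toposort: [1, 4, 2, 3, 0]
Added edge: 1->2
Position of 1 (0) < position of 2 (2). Old order still valid.
Run Kahn's algorithm (break ties by smallest node id):
  initial in-degrees: [3, 0, 2, 2, 0]
  ready (indeg=0): [1, 4]
  pop 1: indeg[0]->2; indeg[2]->1 | ready=[4] | order so far=[1]
  pop 4: indeg[0]->1; indeg[2]->0; indeg[3]->1 | ready=[2] | order so far=[1, 4]
  pop 2: indeg[3]->0 | ready=[3] | order so far=[1, 4, 2]
  pop 3: indeg[0]->0 | ready=[0] | order so far=[1, 4, 2, 3]
  pop 0: no out-edges | ready=[] | order so far=[1, 4, 2, 3, 0]
  Result: [1, 4, 2, 3, 0]

Answer: [1, 4, 2, 3, 0]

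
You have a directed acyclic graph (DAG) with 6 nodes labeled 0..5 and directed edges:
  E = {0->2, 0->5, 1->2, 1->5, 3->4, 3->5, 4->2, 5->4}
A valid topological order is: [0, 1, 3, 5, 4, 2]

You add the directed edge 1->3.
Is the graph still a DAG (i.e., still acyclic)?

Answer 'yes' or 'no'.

Given toposort: [0, 1, 3, 5, 4, 2]
Position of 1: index 1; position of 3: index 2
New edge 1->3: forward
Forward edge: respects the existing order. Still a DAG, same toposort still valid.
Still a DAG? yes

Answer: yes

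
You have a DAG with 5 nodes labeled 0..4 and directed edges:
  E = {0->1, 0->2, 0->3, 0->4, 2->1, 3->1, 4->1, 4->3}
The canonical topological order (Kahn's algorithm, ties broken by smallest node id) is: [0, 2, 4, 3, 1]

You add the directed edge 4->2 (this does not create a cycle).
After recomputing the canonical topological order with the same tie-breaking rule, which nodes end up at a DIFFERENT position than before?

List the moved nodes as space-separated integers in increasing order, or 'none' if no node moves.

Answer: 2 4

Derivation:
Old toposort: [0, 2, 4, 3, 1]
Added edge 4->2
Recompute Kahn (smallest-id tiebreak):
  initial in-degrees: [0, 4, 2, 2, 1]
  ready (indeg=0): [0]
  pop 0: indeg[1]->3; indeg[2]->1; indeg[3]->1; indeg[4]->0 | ready=[4] | order so far=[0]
  pop 4: indeg[1]->2; indeg[2]->0; indeg[3]->0 | ready=[2, 3] | order so far=[0, 4]
  pop 2: indeg[1]->1 | ready=[3] | order so far=[0, 4, 2]
  pop 3: indeg[1]->0 | ready=[1] | order so far=[0, 4, 2, 3]
  pop 1: no out-edges | ready=[] | order so far=[0, 4, 2, 3, 1]
New canonical toposort: [0, 4, 2, 3, 1]
Compare positions:
  Node 0: index 0 -> 0 (same)
  Node 1: index 4 -> 4 (same)
  Node 2: index 1 -> 2 (moved)
  Node 3: index 3 -> 3 (same)
  Node 4: index 2 -> 1 (moved)
Nodes that changed position: 2 4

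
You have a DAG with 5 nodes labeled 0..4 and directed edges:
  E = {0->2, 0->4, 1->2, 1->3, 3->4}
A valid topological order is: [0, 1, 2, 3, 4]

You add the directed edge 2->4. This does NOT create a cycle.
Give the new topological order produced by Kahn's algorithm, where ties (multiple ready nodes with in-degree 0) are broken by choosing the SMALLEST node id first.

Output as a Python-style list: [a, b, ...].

Answer: [0, 1, 2, 3, 4]

Derivation:
Old toposort: [0, 1, 2, 3, 4]
Added edge: 2->4
Position of 2 (2) < position of 4 (4). Old order still valid.
Run Kahn's algorithm (break ties by smallest node id):
  initial in-degrees: [0, 0, 2, 1, 3]
  ready (indeg=0): [0, 1]
  pop 0: indeg[2]->1; indeg[4]->2 | ready=[1] | order so far=[0]
  pop 1: indeg[2]->0; indeg[3]->0 | ready=[2, 3] | order so far=[0, 1]
  pop 2: indeg[4]->1 | ready=[3] | order so far=[0, 1, 2]
  pop 3: indeg[4]->0 | ready=[4] | order so far=[0, 1, 2, 3]
  pop 4: no out-edges | ready=[] | order so far=[0, 1, 2, 3, 4]
  Result: [0, 1, 2, 3, 4]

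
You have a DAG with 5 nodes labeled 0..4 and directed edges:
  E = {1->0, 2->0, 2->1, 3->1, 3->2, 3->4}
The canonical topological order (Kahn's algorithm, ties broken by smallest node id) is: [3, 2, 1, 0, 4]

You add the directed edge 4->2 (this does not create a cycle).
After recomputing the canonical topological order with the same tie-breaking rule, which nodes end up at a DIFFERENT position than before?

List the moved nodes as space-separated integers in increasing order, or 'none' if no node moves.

Old toposort: [3, 2, 1, 0, 4]
Added edge 4->2
Recompute Kahn (smallest-id tiebreak):
  initial in-degrees: [2, 2, 2, 0, 1]
  ready (indeg=0): [3]
  pop 3: indeg[1]->1; indeg[2]->1; indeg[4]->0 | ready=[4] | order so far=[3]
  pop 4: indeg[2]->0 | ready=[2] | order so far=[3, 4]
  pop 2: indeg[0]->1; indeg[1]->0 | ready=[1] | order so far=[3, 4, 2]
  pop 1: indeg[0]->0 | ready=[0] | order so far=[3, 4, 2, 1]
  pop 0: no out-edges | ready=[] | order so far=[3, 4, 2, 1, 0]
New canonical toposort: [3, 4, 2, 1, 0]
Compare positions:
  Node 0: index 3 -> 4 (moved)
  Node 1: index 2 -> 3 (moved)
  Node 2: index 1 -> 2 (moved)
  Node 3: index 0 -> 0 (same)
  Node 4: index 4 -> 1 (moved)
Nodes that changed position: 0 1 2 4

Answer: 0 1 2 4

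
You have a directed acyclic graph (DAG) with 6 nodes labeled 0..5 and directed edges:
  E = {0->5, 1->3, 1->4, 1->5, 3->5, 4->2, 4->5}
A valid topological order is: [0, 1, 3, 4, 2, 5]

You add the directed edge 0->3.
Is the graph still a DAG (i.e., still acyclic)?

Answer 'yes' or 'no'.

Given toposort: [0, 1, 3, 4, 2, 5]
Position of 0: index 0; position of 3: index 2
New edge 0->3: forward
Forward edge: respects the existing order. Still a DAG, same toposort still valid.
Still a DAG? yes

Answer: yes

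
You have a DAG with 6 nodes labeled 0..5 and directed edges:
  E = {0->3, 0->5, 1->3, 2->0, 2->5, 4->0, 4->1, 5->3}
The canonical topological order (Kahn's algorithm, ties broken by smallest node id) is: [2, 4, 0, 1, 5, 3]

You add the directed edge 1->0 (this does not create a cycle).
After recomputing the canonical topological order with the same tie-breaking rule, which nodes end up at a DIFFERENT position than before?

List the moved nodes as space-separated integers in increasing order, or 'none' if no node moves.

Answer: 0 1

Derivation:
Old toposort: [2, 4, 0, 1, 5, 3]
Added edge 1->0
Recompute Kahn (smallest-id tiebreak):
  initial in-degrees: [3, 1, 0, 3, 0, 2]
  ready (indeg=0): [2, 4]
  pop 2: indeg[0]->2; indeg[5]->1 | ready=[4] | order so far=[2]
  pop 4: indeg[0]->1; indeg[1]->0 | ready=[1] | order so far=[2, 4]
  pop 1: indeg[0]->0; indeg[3]->2 | ready=[0] | order so far=[2, 4, 1]
  pop 0: indeg[3]->1; indeg[5]->0 | ready=[5] | order so far=[2, 4, 1, 0]
  pop 5: indeg[3]->0 | ready=[3] | order so far=[2, 4, 1, 0, 5]
  pop 3: no out-edges | ready=[] | order so far=[2, 4, 1, 0, 5, 3]
New canonical toposort: [2, 4, 1, 0, 5, 3]
Compare positions:
  Node 0: index 2 -> 3 (moved)
  Node 1: index 3 -> 2 (moved)
  Node 2: index 0 -> 0 (same)
  Node 3: index 5 -> 5 (same)
  Node 4: index 1 -> 1 (same)
  Node 5: index 4 -> 4 (same)
Nodes that changed position: 0 1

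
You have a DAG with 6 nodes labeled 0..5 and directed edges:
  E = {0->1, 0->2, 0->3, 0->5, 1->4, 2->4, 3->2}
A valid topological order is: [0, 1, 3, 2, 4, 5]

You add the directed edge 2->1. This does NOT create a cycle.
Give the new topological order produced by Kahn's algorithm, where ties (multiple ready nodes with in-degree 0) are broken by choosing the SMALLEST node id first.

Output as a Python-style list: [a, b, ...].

Old toposort: [0, 1, 3, 2, 4, 5]
Added edge: 2->1
Position of 2 (3) > position of 1 (1). Must reorder: 2 must now come before 1.
Run Kahn's algorithm (break ties by smallest node id):
  initial in-degrees: [0, 2, 2, 1, 2, 1]
  ready (indeg=0): [0]
  pop 0: indeg[1]->1; indeg[2]->1; indeg[3]->0; indeg[5]->0 | ready=[3, 5] | order so far=[0]
  pop 3: indeg[2]->0 | ready=[2, 5] | order so far=[0, 3]
  pop 2: indeg[1]->0; indeg[4]->1 | ready=[1, 5] | order so far=[0, 3, 2]
  pop 1: indeg[4]->0 | ready=[4, 5] | order so far=[0, 3, 2, 1]
  pop 4: no out-edges | ready=[5] | order so far=[0, 3, 2, 1, 4]
  pop 5: no out-edges | ready=[] | order so far=[0, 3, 2, 1, 4, 5]
  Result: [0, 3, 2, 1, 4, 5]

Answer: [0, 3, 2, 1, 4, 5]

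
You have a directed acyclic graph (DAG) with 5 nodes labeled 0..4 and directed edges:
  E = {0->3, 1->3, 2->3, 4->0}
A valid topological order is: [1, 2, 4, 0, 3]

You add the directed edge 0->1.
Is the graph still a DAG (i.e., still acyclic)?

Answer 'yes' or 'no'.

Answer: yes

Derivation:
Given toposort: [1, 2, 4, 0, 3]
Position of 0: index 3; position of 1: index 0
New edge 0->1: backward (u after v in old order)
Backward edge: old toposort is now invalid. Check if this creates a cycle.
Does 1 already reach 0? Reachable from 1: [1, 3]. NO -> still a DAG (reorder needed).
Still a DAG? yes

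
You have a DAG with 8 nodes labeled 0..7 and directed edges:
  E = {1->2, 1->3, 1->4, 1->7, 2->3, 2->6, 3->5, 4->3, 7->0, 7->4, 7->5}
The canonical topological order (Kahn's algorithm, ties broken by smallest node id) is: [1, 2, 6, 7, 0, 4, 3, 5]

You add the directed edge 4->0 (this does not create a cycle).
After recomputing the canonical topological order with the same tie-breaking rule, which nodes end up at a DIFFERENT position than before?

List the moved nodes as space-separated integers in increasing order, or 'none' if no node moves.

Answer: 0 4

Derivation:
Old toposort: [1, 2, 6, 7, 0, 4, 3, 5]
Added edge 4->0
Recompute Kahn (smallest-id tiebreak):
  initial in-degrees: [2, 0, 1, 3, 2, 2, 1, 1]
  ready (indeg=0): [1]
  pop 1: indeg[2]->0; indeg[3]->2; indeg[4]->1; indeg[7]->0 | ready=[2, 7] | order so far=[1]
  pop 2: indeg[3]->1; indeg[6]->0 | ready=[6, 7] | order so far=[1, 2]
  pop 6: no out-edges | ready=[7] | order so far=[1, 2, 6]
  pop 7: indeg[0]->1; indeg[4]->0; indeg[5]->1 | ready=[4] | order so far=[1, 2, 6, 7]
  pop 4: indeg[0]->0; indeg[3]->0 | ready=[0, 3] | order so far=[1, 2, 6, 7, 4]
  pop 0: no out-edges | ready=[3] | order so far=[1, 2, 6, 7, 4, 0]
  pop 3: indeg[5]->0 | ready=[5] | order so far=[1, 2, 6, 7, 4, 0, 3]
  pop 5: no out-edges | ready=[] | order so far=[1, 2, 6, 7, 4, 0, 3, 5]
New canonical toposort: [1, 2, 6, 7, 4, 0, 3, 5]
Compare positions:
  Node 0: index 4 -> 5 (moved)
  Node 1: index 0 -> 0 (same)
  Node 2: index 1 -> 1 (same)
  Node 3: index 6 -> 6 (same)
  Node 4: index 5 -> 4 (moved)
  Node 5: index 7 -> 7 (same)
  Node 6: index 2 -> 2 (same)
  Node 7: index 3 -> 3 (same)
Nodes that changed position: 0 4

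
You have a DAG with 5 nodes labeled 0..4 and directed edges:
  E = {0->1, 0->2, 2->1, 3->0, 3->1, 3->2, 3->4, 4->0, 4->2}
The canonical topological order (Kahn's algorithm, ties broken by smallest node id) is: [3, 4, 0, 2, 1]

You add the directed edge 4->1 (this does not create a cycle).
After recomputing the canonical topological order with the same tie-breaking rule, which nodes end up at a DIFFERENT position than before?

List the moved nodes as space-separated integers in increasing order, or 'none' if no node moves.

Old toposort: [3, 4, 0, 2, 1]
Added edge 4->1
Recompute Kahn (smallest-id tiebreak):
  initial in-degrees: [2, 4, 3, 0, 1]
  ready (indeg=0): [3]
  pop 3: indeg[0]->1; indeg[1]->3; indeg[2]->2; indeg[4]->0 | ready=[4] | order so far=[3]
  pop 4: indeg[0]->0; indeg[1]->2; indeg[2]->1 | ready=[0] | order so far=[3, 4]
  pop 0: indeg[1]->1; indeg[2]->0 | ready=[2] | order so far=[3, 4, 0]
  pop 2: indeg[1]->0 | ready=[1] | order so far=[3, 4, 0, 2]
  pop 1: no out-edges | ready=[] | order so far=[3, 4, 0, 2, 1]
New canonical toposort: [3, 4, 0, 2, 1]
Compare positions:
  Node 0: index 2 -> 2 (same)
  Node 1: index 4 -> 4 (same)
  Node 2: index 3 -> 3 (same)
  Node 3: index 0 -> 0 (same)
  Node 4: index 1 -> 1 (same)
Nodes that changed position: none

Answer: none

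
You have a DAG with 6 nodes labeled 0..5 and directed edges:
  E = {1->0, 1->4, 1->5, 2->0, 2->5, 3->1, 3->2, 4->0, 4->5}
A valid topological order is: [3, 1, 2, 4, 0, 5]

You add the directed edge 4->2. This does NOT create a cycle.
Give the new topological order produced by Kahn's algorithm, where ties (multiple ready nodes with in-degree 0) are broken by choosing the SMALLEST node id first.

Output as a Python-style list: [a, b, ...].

Old toposort: [3, 1, 2, 4, 0, 5]
Added edge: 4->2
Position of 4 (3) > position of 2 (2). Must reorder: 4 must now come before 2.
Run Kahn's algorithm (break ties by smallest node id):
  initial in-degrees: [3, 1, 2, 0, 1, 3]
  ready (indeg=0): [3]
  pop 3: indeg[1]->0; indeg[2]->1 | ready=[1] | order so far=[3]
  pop 1: indeg[0]->2; indeg[4]->0; indeg[5]->2 | ready=[4] | order so far=[3, 1]
  pop 4: indeg[0]->1; indeg[2]->0; indeg[5]->1 | ready=[2] | order so far=[3, 1, 4]
  pop 2: indeg[0]->0; indeg[5]->0 | ready=[0, 5] | order so far=[3, 1, 4, 2]
  pop 0: no out-edges | ready=[5] | order so far=[3, 1, 4, 2, 0]
  pop 5: no out-edges | ready=[] | order so far=[3, 1, 4, 2, 0, 5]
  Result: [3, 1, 4, 2, 0, 5]

Answer: [3, 1, 4, 2, 0, 5]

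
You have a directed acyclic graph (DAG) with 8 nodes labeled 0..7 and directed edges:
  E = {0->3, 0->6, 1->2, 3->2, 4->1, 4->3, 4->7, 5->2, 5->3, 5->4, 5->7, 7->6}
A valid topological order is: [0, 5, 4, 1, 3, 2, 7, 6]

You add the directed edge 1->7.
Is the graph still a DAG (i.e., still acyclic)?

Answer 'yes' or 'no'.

Given toposort: [0, 5, 4, 1, 3, 2, 7, 6]
Position of 1: index 3; position of 7: index 6
New edge 1->7: forward
Forward edge: respects the existing order. Still a DAG, same toposort still valid.
Still a DAG? yes

Answer: yes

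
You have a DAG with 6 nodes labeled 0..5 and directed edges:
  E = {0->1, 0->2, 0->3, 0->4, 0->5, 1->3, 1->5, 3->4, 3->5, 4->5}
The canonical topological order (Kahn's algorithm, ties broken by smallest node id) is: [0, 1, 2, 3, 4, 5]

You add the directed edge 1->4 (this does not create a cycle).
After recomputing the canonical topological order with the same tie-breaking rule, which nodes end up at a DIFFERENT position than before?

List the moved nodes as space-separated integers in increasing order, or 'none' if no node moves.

Old toposort: [0, 1, 2, 3, 4, 5]
Added edge 1->4
Recompute Kahn (smallest-id tiebreak):
  initial in-degrees: [0, 1, 1, 2, 3, 4]
  ready (indeg=0): [0]
  pop 0: indeg[1]->0; indeg[2]->0; indeg[3]->1; indeg[4]->2; indeg[5]->3 | ready=[1, 2] | order so far=[0]
  pop 1: indeg[3]->0; indeg[4]->1; indeg[5]->2 | ready=[2, 3] | order so far=[0, 1]
  pop 2: no out-edges | ready=[3] | order so far=[0, 1, 2]
  pop 3: indeg[4]->0; indeg[5]->1 | ready=[4] | order so far=[0, 1, 2, 3]
  pop 4: indeg[5]->0 | ready=[5] | order so far=[0, 1, 2, 3, 4]
  pop 5: no out-edges | ready=[] | order so far=[0, 1, 2, 3, 4, 5]
New canonical toposort: [0, 1, 2, 3, 4, 5]
Compare positions:
  Node 0: index 0 -> 0 (same)
  Node 1: index 1 -> 1 (same)
  Node 2: index 2 -> 2 (same)
  Node 3: index 3 -> 3 (same)
  Node 4: index 4 -> 4 (same)
  Node 5: index 5 -> 5 (same)
Nodes that changed position: none

Answer: none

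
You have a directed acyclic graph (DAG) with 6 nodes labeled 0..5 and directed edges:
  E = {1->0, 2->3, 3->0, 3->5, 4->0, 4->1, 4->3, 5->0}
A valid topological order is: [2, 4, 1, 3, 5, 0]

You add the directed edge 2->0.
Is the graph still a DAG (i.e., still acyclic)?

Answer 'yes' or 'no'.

Answer: yes

Derivation:
Given toposort: [2, 4, 1, 3, 5, 0]
Position of 2: index 0; position of 0: index 5
New edge 2->0: forward
Forward edge: respects the existing order. Still a DAG, same toposort still valid.
Still a DAG? yes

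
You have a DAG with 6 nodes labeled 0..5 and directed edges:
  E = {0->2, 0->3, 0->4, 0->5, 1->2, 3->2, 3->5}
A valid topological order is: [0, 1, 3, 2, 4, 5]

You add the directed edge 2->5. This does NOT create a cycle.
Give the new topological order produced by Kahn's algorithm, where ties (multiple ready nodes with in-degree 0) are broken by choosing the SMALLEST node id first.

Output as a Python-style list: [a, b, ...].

Old toposort: [0, 1, 3, 2, 4, 5]
Added edge: 2->5
Position of 2 (3) < position of 5 (5). Old order still valid.
Run Kahn's algorithm (break ties by smallest node id):
  initial in-degrees: [0, 0, 3, 1, 1, 3]
  ready (indeg=0): [0, 1]
  pop 0: indeg[2]->2; indeg[3]->0; indeg[4]->0; indeg[5]->2 | ready=[1, 3, 4] | order so far=[0]
  pop 1: indeg[2]->1 | ready=[3, 4] | order so far=[0, 1]
  pop 3: indeg[2]->0; indeg[5]->1 | ready=[2, 4] | order so far=[0, 1, 3]
  pop 2: indeg[5]->0 | ready=[4, 5] | order so far=[0, 1, 3, 2]
  pop 4: no out-edges | ready=[5] | order so far=[0, 1, 3, 2, 4]
  pop 5: no out-edges | ready=[] | order so far=[0, 1, 3, 2, 4, 5]
  Result: [0, 1, 3, 2, 4, 5]

Answer: [0, 1, 3, 2, 4, 5]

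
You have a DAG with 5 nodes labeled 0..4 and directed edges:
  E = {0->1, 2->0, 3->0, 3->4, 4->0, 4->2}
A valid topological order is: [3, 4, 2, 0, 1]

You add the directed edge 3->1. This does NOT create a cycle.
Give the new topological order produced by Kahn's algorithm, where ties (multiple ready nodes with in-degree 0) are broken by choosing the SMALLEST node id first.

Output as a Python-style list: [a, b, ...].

Answer: [3, 4, 2, 0, 1]

Derivation:
Old toposort: [3, 4, 2, 0, 1]
Added edge: 3->1
Position of 3 (0) < position of 1 (4). Old order still valid.
Run Kahn's algorithm (break ties by smallest node id):
  initial in-degrees: [3, 2, 1, 0, 1]
  ready (indeg=0): [3]
  pop 3: indeg[0]->2; indeg[1]->1; indeg[4]->0 | ready=[4] | order so far=[3]
  pop 4: indeg[0]->1; indeg[2]->0 | ready=[2] | order so far=[3, 4]
  pop 2: indeg[0]->0 | ready=[0] | order so far=[3, 4, 2]
  pop 0: indeg[1]->0 | ready=[1] | order so far=[3, 4, 2, 0]
  pop 1: no out-edges | ready=[] | order so far=[3, 4, 2, 0, 1]
  Result: [3, 4, 2, 0, 1]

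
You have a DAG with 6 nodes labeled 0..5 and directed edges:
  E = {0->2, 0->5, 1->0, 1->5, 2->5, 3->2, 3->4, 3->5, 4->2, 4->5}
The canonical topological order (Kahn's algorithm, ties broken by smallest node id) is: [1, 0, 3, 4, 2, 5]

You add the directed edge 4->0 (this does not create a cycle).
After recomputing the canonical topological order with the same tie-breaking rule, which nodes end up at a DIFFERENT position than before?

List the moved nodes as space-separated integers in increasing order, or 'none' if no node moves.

Old toposort: [1, 0, 3, 4, 2, 5]
Added edge 4->0
Recompute Kahn (smallest-id tiebreak):
  initial in-degrees: [2, 0, 3, 0, 1, 5]
  ready (indeg=0): [1, 3]
  pop 1: indeg[0]->1; indeg[5]->4 | ready=[3] | order so far=[1]
  pop 3: indeg[2]->2; indeg[4]->0; indeg[5]->3 | ready=[4] | order so far=[1, 3]
  pop 4: indeg[0]->0; indeg[2]->1; indeg[5]->2 | ready=[0] | order so far=[1, 3, 4]
  pop 0: indeg[2]->0; indeg[5]->1 | ready=[2] | order so far=[1, 3, 4, 0]
  pop 2: indeg[5]->0 | ready=[5] | order so far=[1, 3, 4, 0, 2]
  pop 5: no out-edges | ready=[] | order so far=[1, 3, 4, 0, 2, 5]
New canonical toposort: [1, 3, 4, 0, 2, 5]
Compare positions:
  Node 0: index 1 -> 3 (moved)
  Node 1: index 0 -> 0 (same)
  Node 2: index 4 -> 4 (same)
  Node 3: index 2 -> 1 (moved)
  Node 4: index 3 -> 2 (moved)
  Node 5: index 5 -> 5 (same)
Nodes that changed position: 0 3 4

Answer: 0 3 4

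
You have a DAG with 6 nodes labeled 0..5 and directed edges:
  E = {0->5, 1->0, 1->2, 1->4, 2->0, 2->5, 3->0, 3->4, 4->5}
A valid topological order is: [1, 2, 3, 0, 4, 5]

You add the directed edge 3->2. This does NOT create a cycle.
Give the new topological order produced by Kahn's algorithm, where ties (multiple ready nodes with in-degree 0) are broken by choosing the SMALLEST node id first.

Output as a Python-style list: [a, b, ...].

Answer: [1, 3, 2, 0, 4, 5]

Derivation:
Old toposort: [1, 2, 3, 0, 4, 5]
Added edge: 3->2
Position of 3 (2) > position of 2 (1). Must reorder: 3 must now come before 2.
Run Kahn's algorithm (break ties by smallest node id):
  initial in-degrees: [3, 0, 2, 0, 2, 3]
  ready (indeg=0): [1, 3]
  pop 1: indeg[0]->2; indeg[2]->1; indeg[4]->1 | ready=[3] | order so far=[1]
  pop 3: indeg[0]->1; indeg[2]->0; indeg[4]->0 | ready=[2, 4] | order so far=[1, 3]
  pop 2: indeg[0]->0; indeg[5]->2 | ready=[0, 4] | order so far=[1, 3, 2]
  pop 0: indeg[5]->1 | ready=[4] | order so far=[1, 3, 2, 0]
  pop 4: indeg[5]->0 | ready=[5] | order so far=[1, 3, 2, 0, 4]
  pop 5: no out-edges | ready=[] | order so far=[1, 3, 2, 0, 4, 5]
  Result: [1, 3, 2, 0, 4, 5]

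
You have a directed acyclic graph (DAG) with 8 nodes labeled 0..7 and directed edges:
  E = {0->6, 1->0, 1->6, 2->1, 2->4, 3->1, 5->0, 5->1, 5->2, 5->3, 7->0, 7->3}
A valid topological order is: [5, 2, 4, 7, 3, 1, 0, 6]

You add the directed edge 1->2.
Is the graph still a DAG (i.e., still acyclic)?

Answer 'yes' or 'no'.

Given toposort: [5, 2, 4, 7, 3, 1, 0, 6]
Position of 1: index 5; position of 2: index 1
New edge 1->2: backward (u after v in old order)
Backward edge: old toposort is now invalid. Check if this creates a cycle.
Does 2 already reach 1? Reachable from 2: [0, 1, 2, 4, 6]. YES -> cycle!
Still a DAG? no

Answer: no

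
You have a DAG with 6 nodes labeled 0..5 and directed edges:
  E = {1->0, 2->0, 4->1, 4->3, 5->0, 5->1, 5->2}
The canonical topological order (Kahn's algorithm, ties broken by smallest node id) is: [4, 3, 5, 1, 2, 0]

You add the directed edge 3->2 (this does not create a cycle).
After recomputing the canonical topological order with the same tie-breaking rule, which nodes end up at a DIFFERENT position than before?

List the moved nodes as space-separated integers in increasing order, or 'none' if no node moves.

Answer: none

Derivation:
Old toposort: [4, 3, 5, 1, 2, 0]
Added edge 3->2
Recompute Kahn (smallest-id tiebreak):
  initial in-degrees: [3, 2, 2, 1, 0, 0]
  ready (indeg=0): [4, 5]
  pop 4: indeg[1]->1; indeg[3]->0 | ready=[3, 5] | order so far=[4]
  pop 3: indeg[2]->1 | ready=[5] | order so far=[4, 3]
  pop 5: indeg[0]->2; indeg[1]->0; indeg[2]->0 | ready=[1, 2] | order so far=[4, 3, 5]
  pop 1: indeg[0]->1 | ready=[2] | order so far=[4, 3, 5, 1]
  pop 2: indeg[0]->0 | ready=[0] | order so far=[4, 3, 5, 1, 2]
  pop 0: no out-edges | ready=[] | order so far=[4, 3, 5, 1, 2, 0]
New canonical toposort: [4, 3, 5, 1, 2, 0]
Compare positions:
  Node 0: index 5 -> 5 (same)
  Node 1: index 3 -> 3 (same)
  Node 2: index 4 -> 4 (same)
  Node 3: index 1 -> 1 (same)
  Node 4: index 0 -> 0 (same)
  Node 5: index 2 -> 2 (same)
Nodes that changed position: none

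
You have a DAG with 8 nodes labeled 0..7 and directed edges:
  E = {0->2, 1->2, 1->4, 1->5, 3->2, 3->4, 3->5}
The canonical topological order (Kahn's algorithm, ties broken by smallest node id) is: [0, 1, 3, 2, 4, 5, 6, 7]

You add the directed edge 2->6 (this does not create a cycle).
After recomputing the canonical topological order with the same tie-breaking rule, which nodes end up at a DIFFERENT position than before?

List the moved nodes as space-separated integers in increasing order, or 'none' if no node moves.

Old toposort: [0, 1, 3, 2, 4, 5, 6, 7]
Added edge 2->6
Recompute Kahn (smallest-id tiebreak):
  initial in-degrees: [0, 0, 3, 0, 2, 2, 1, 0]
  ready (indeg=0): [0, 1, 3, 7]
  pop 0: indeg[2]->2 | ready=[1, 3, 7] | order so far=[0]
  pop 1: indeg[2]->1; indeg[4]->1; indeg[5]->1 | ready=[3, 7] | order so far=[0, 1]
  pop 3: indeg[2]->0; indeg[4]->0; indeg[5]->0 | ready=[2, 4, 5, 7] | order so far=[0, 1, 3]
  pop 2: indeg[6]->0 | ready=[4, 5, 6, 7] | order so far=[0, 1, 3, 2]
  pop 4: no out-edges | ready=[5, 6, 7] | order so far=[0, 1, 3, 2, 4]
  pop 5: no out-edges | ready=[6, 7] | order so far=[0, 1, 3, 2, 4, 5]
  pop 6: no out-edges | ready=[7] | order so far=[0, 1, 3, 2, 4, 5, 6]
  pop 7: no out-edges | ready=[] | order so far=[0, 1, 3, 2, 4, 5, 6, 7]
New canonical toposort: [0, 1, 3, 2, 4, 5, 6, 7]
Compare positions:
  Node 0: index 0 -> 0 (same)
  Node 1: index 1 -> 1 (same)
  Node 2: index 3 -> 3 (same)
  Node 3: index 2 -> 2 (same)
  Node 4: index 4 -> 4 (same)
  Node 5: index 5 -> 5 (same)
  Node 6: index 6 -> 6 (same)
  Node 7: index 7 -> 7 (same)
Nodes that changed position: none

Answer: none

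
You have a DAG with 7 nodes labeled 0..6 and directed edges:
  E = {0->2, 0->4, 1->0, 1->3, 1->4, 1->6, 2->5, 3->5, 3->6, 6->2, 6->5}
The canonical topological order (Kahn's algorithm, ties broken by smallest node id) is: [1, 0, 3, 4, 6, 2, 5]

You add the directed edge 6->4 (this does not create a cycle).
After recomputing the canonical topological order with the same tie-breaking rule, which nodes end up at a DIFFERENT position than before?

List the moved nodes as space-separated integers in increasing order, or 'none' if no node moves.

Answer: 2 4 6

Derivation:
Old toposort: [1, 0, 3, 4, 6, 2, 5]
Added edge 6->4
Recompute Kahn (smallest-id tiebreak):
  initial in-degrees: [1, 0, 2, 1, 3, 3, 2]
  ready (indeg=0): [1]
  pop 1: indeg[0]->0; indeg[3]->0; indeg[4]->2; indeg[6]->1 | ready=[0, 3] | order so far=[1]
  pop 0: indeg[2]->1; indeg[4]->1 | ready=[3] | order so far=[1, 0]
  pop 3: indeg[5]->2; indeg[6]->0 | ready=[6] | order so far=[1, 0, 3]
  pop 6: indeg[2]->0; indeg[4]->0; indeg[5]->1 | ready=[2, 4] | order so far=[1, 0, 3, 6]
  pop 2: indeg[5]->0 | ready=[4, 5] | order so far=[1, 0, 3, 6, 2]
  pop 4: no out-edges | ready=[5] | order so far=[1, 0, 3, 6, 2, 4]
  pop 5: no out-edges | ready=[] | order so far=[1, 0, 3, 6, 2, 4, 5]
New canonical toposort: [1, 0, 3, 6, 2, 4, 5]
Compare positions:
  Node 0: index 1 -> 1 (same)
  Node 1: index 0 -> 0 (same)
  Node 2: index 5 -> 4 (moved)
  Node 3: index 2 -> 2 (same)
  Node 4: index 3 -> 5 (moved)
  Node 5: index 6 -> 6 (same)
  Node 6: index 4 -> 3 (moved)
Nodes that changed position: 2 4 6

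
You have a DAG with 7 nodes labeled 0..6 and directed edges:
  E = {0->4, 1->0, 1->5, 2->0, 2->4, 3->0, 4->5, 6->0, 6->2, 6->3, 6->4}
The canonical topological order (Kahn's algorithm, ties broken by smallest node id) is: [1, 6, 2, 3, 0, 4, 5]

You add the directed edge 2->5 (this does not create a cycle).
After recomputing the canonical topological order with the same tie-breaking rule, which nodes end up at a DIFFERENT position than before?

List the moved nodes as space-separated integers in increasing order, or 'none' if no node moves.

Answer: none

Derivation:
Old toposort: [1, 6, 2, 3, 0, 4, 5]
Added edge 2->5
Recompute Kahn (smallest-id tiebreak):
  initial in-degrees: [4, 0, 1, 1, 3, 3, 0]
  ready (indeg=0): [1, 6]
  pop 1: indeg[0]->3; indeg[5]->2 | ready=[6] | order so far=[1]
  pop 6: indeg[0]->2; indeg[2]->0; indeg[3]->0; indeg[4]->2 | ready=[2, 3] | order so far=[1, 6]
  pop 2: indeg[0]->1; indeg[4]->1; indeg[5]->1 | ready=[3] | order so far=[1, 6, 2]
  pop 3: indeg[0]->0 | ready=[0] | order so far=[1, 6, 2, 3]
  pop 0: indeg[4]->0 | ready=[4] | order so far=[1, 6, 2, 3, 0]
  pop 4: indeg[5]->0 | ready=[5] | order so far=[1, 6, 2, 3, 0, 4]
  pop 5: no out-edges | ready=[] | order so far=[1, 6, 2, 3, 0, 4, 5]
New canonical toposort: [1, 6, 2, 3, 0, 4, 5]
Compare positions:
  Node 0: index 4 -> 4 (same)
  Node 1: index 0 -> 0 (same)
  Node 2: index 2 -> 2 (same)
  Node 3: index 3 -> 3 (same)
  Node 4: index 5 -> 5 (same)
  Node 5: index 6 -> 6 (same)
  Node 6: index 1 -> 1 (same)
Nodes that changed position: none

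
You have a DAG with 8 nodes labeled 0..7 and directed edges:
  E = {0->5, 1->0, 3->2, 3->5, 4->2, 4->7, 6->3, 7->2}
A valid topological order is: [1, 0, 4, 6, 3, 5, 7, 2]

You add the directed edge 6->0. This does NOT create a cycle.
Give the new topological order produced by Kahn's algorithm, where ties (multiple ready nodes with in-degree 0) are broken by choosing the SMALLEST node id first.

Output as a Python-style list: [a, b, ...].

Old toposort: [1, 0, 4, 6, 3, 5, 7, 2]
Added edge: 6->0
Position of 6 (3) > position of 0 (1). Must reorder: 6 must now come before 0.
Run Kahn's algorithm (break ties by smallest node id):
  initial in-degrees: [2, 0, 3, 1, 0, 2, 0, 1]
  ready (indeg=0): [1, 4, 6]
  pop 1: indeg[0]->1 | ready=[4, 6] | order so far=[1]
  pop 4: indeg[2]->2; indeg[7]->0 | ready=[6, 7] | order so far=[1, 4]
  pop 6: indeg[0]->0; indeg[3]->0 | ready=[0, 3, 7] | order so far=[1, 4, 6]
  pop 0: indeg[5]->1 | ready=[3, 7] | order so far=[1, 4, 6, 0]
  pop 3: indeg[2]->1; indeg[5]->0 | ready=[5, 7] | order so far=[1, 4, 6, 0, 3]
  pop 5: no out-edges | ready=[7] | order so far=[1, 4, 6, 0, 3, 5]
  pop 7: indeg[2]->0 | ready=[2] | order so far=[1, 4, 6, 0, 3, 5, 7]
  pop 2: no out-edges | ready=[] | order so far=[1, 4, 6, 0, 3, 5, 7, 2]
  Result: [1, 4, 6, 0, 3, 5, 7, 2]

Answer: [1, 4, 6, 0, 3, 5, 7, 2]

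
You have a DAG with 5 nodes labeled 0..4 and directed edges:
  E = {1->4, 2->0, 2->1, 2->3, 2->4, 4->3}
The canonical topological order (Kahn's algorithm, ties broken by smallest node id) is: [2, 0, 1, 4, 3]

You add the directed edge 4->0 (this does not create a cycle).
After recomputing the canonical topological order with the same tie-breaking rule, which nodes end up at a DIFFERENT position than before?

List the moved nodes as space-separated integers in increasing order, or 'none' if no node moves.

Answer: 0 1 4

Derivation:
Old toposort: [2, 0, 1, 4, 3]
Added edge 4->0
Recompute Kahn (smallest-id tiebreak):
  initial in-degrees: [2, 1, 0, 2, 2]
  ready (indeg=0): [2]
  pop 2: indeg[0]->1; indeg[1]->0; indeg[3]->1; indeg[4]->1 | ready=[1] | order so far=[2]
  pop 1: indeg[4]->0 | ready=[4] | order so far=[2, 1]
  pop 4: indeg[0]->0; indeg[3]->0 | ready=[0, 3] | order so far=[2, 1, 4]
  pop 0: no out-edges | ready=[3] | order so far=[2, 1, 4, 0]
  pop 3: no out-edges | ready=[] | order so far=[2, 1, 4, 0, 3]
New canonical toposort: [2, 1, 4, 0, 3]
Compare positions:
  Node 0: index 1 -> 3 (moved)
  Node 1: index 2 -> 1 (moved)
  Node 2: index 0 -> 0 (same)
  Node 3: index 4 -> 4 (same)
  Node 4: index 3 -> 2 (moved)
Nodes that changed position: 0 1 4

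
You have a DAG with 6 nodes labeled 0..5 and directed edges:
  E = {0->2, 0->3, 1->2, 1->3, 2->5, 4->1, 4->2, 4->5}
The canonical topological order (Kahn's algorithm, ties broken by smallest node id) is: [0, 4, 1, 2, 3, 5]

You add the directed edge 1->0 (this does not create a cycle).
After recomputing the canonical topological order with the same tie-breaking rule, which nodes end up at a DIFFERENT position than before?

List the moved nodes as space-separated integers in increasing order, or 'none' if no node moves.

Answer: 0 1 4

Derivation:
Old toposort: [0, 4, 1, 2, 3, 5]
Added edge 1->0
Recompute Kahn (smallest-id tiebreak):
  initial in-degrees: [1, 1, 3, 2, 0, 2]
  ready (indeg=0): [4]
  pop 4: indeg[1]->0; indeg[2]->2; indeg[5]->1 | ready=[1] | order so far=[4]
  pop 1: indeg[0]->0; indeg[2]->1; indeg[3]->1 | ready=[0] | order so far=[4, 1]
  pop 0: indeg[2]->0; indeg[3]->0 | ready=[2, 3] | order so far=[4, 1, 0]
  pop 2: indeg[5]->0 | ready=[3, 5] | order so far=[4, 1, 0, 2]
  pop 3: no out-edges | ready=[5] | order so far=[4, 1, 0, 2, 3]
  pop 5: no out-edges | ready=[] | order so far=[4, 1, 0, 2, 3, 5]
New canonical toposort: [4, 1, 0, 2, 3, 5]
Compare positions:
  Node 0: index 0 -> 2 (moved)
  Node 1: index 2 -> 1 (moved)
  Node 2: index 3 -> 3 (same)
  Node 3: index 4 -> 4 (same)
  Node 4: index 1 -> 0 (moved)
  Node 5: index 5 -> 5 (same)
Nodes that changed position: 0 1 4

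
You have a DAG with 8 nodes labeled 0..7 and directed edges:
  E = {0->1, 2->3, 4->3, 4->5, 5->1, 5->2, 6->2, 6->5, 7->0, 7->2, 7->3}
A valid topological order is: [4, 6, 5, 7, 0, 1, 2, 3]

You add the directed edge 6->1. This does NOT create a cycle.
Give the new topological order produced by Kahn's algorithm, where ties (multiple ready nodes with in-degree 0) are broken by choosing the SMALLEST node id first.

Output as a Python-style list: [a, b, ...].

Answer: [4, 6, 5, 7, 0, 1, 2, 3]

Derivation:
Old toposort: [4, 6, 5, 7, 0, 1, 2, 3]
Added edge: 6->1
Position of 6 (1) < position of 1 (5). Old order still valid.
Run Kahn's algorithm (break ties by smallest node id):
  initial in-degrees: [1, 3, 3, 3, 0, 2, 0, 0]
  ready (indeg=0): [4, 6, 7]
  pop 4: indeg[3]->2; indeg[5]->1 | ready=[6, 7] | order so far=[4]
  pop 6: indeg[1]->2; indeg[2]->2; indeg[5]->0 | ready=[5, 7] | order so far=[4, 6]
  pop 5: indeg[1]->1; indeg[2]->1 | ready=[7] | order so far=[4, 6, 5]
  pop 7: indeg[0]->0; indeg[2]->0; indeg[3]->1 | ready=[0, 2] | order so far=[4, 6, 5, 7]
  pop 0: indeg[1]->0 | ready=[1, 2] | order so far=[4, 6, 5, 7, 0]
  pop 1: no out-edges | ready=[2] | order so far=[4, 6, 5, 7, 0, 1]
  pop 2: indeg[3]->0 | ready=[3] | order so far=[4, 6, 5, 7, 0, 1, 2]
  pop 3: no out-edges | ready=[] | order so far=[4, 6, 5, 7, 0, 1, 2, 3]
  Result: [4, 6, 5, 7, 0, 1, 2, 3]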